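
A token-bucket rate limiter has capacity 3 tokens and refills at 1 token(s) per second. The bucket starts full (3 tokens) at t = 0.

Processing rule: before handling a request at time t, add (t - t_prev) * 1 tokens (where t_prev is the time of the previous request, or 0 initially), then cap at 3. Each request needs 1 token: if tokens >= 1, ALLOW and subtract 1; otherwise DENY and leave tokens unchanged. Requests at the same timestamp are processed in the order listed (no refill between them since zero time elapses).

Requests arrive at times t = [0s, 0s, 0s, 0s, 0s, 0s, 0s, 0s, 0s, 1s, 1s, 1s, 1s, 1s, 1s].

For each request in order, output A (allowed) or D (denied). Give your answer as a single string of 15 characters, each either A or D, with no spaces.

Simulating step by step:
  req#1 t=0s: ALLOW
  req#2 t=0s: ALLOW
  req#3 t=0s: ALLOW
  req#4 t=0s: DENY
  req#5 t=0s: DENY
  req#6 t=0s: DENY
  req#7 t=0s: DENY
  req#8 t=0s: DENY
  req#9 t=0s: DENY
  req#10 t=1s: ALLOW
  req#11 t=1s: DENY
  req#12 t=1s: DENY
  req#13 t=1s: DENY
  req#14 t=1s: DENY
  req#15 t=1s: DENY

Answer: AAADDDDDDADDDDD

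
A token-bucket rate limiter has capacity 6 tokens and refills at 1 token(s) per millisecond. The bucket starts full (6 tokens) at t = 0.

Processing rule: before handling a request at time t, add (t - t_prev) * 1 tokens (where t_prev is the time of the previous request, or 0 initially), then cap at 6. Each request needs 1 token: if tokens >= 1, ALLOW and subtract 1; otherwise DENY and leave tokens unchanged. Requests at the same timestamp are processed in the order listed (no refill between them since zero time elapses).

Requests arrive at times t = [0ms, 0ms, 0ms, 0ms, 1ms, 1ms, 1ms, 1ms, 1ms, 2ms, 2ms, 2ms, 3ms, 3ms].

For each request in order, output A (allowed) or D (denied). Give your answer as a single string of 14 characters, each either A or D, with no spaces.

Simulating step by step:
  req#1 t=0ms: ALLOW
  req#2 t=0ms: ALLOW
  req#3 t=0ms: ALLOW
  req#4 t=0ms: ALLOW
  req#5 t=1ms: ALLOW
  req#6 t=1ms: ALLOW
  req#7 t=1ms: ALLOW
  req#8 t=1ms: DENY
  req#9 t=1ms: DENY
  req#10 t=2ms: ALLOW
  req#11 t=2ms: DENY
  req#12 t=2ms: DENY
  req#13 t=3ms: ALLOW
  req#14 t=3ms: DENY

Answer: AAAAAAADDADDAD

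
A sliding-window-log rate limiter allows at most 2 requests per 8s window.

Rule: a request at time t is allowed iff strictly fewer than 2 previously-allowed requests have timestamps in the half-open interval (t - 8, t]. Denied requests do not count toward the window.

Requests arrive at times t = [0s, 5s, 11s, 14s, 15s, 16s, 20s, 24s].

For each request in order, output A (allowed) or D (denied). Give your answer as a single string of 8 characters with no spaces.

Tracking allowed requests in the window:
  req#1 t=0s: ALLOW
  req#2 t=5s: ALLOW
  req#3 t=11s: ALLOW
  req#4 t=14s: ALLOW
  req#5 t=15s: DENY
  req#6 t=16s: DENY
  req#7 t=20s: ALLOW
  req#8 t=24s: ALLOW

Answer: AAAADDAA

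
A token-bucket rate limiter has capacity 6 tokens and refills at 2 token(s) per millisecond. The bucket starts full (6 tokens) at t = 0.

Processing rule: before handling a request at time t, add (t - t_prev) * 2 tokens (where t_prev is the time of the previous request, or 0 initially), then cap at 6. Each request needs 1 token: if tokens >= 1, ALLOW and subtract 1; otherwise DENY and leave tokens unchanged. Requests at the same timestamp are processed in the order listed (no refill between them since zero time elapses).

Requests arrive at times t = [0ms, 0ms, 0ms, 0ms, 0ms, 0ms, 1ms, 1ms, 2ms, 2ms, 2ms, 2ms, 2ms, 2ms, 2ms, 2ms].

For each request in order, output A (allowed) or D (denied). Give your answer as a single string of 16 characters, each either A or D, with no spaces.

Simulating step by step:
  req#1 t=0ms: ALLOW
  req#2 t=0ms: ALLOW
  req#3 t=0ms: ALLOW
  req#4 t=0ms: ALLOW
  req#5 t=0ms: ALLOW
  req#6 t=0ms: ALLOW
  req#7 t=1ms: ALLOW
  req#8 t=1ms: ALLOW
  req#9 t=2ms: ALLOW
  req#10 t=2ms: ALLOW
  req#11 t=2ms: DENY
  req#12 t=2ms: DENY
  req#13 t=2ms: DENY
  req#14 t=2ms: DENY
  req#15 t=2ms: DENY
  req#16 t=2ms: DENY

Answer: AAAAAAAAAADDDDDD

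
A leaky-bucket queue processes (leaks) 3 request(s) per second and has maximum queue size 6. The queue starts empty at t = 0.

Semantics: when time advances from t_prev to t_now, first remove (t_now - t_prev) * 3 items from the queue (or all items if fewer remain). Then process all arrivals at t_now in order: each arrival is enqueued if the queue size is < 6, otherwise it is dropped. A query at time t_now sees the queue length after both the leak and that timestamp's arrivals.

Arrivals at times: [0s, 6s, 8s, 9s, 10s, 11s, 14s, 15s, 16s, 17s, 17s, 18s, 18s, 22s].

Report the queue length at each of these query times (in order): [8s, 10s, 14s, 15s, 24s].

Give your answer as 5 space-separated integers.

Queue lengths at query times:
  query t=8s: backlog = 1
  query t=10s: backlog = 1
  query t=14s: backlog = 1
  query t=15s: backlog = 1
  query t=24s: backlog = 0

Answer: 1 1 1 1 0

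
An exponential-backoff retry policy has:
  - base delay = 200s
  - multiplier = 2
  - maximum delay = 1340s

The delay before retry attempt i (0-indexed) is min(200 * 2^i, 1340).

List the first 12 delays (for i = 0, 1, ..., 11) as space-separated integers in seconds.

Computing each delay:
  i=0: min(200*2^0, 1340) = 200
  i=1: min(200*2^1, 1340) = 400
  i=2: min(200*2^2, 1340) = 800
  i=3: min(200*2^3, 1340) = 1340
  i=4: min(200*2^4, 1340) = 1340
  i=5: min(200*2^5, 1340) = 1340
  i=6: min(200*2^6, 1340) = 1340
  i=7: min(200*2^7, 1340) = 1340
  i=8: min(200*2^8, 1340) = 1340
  i=9: min(200*2^9, 1340) = 1340
  i=10: min(200*2^10, 1340) = 1340
  i=11: min(200*2^11, 1340) = 1340

Answer: 200 400 800 1340 1340 1340 1340 1340 1340 1340 1340 1340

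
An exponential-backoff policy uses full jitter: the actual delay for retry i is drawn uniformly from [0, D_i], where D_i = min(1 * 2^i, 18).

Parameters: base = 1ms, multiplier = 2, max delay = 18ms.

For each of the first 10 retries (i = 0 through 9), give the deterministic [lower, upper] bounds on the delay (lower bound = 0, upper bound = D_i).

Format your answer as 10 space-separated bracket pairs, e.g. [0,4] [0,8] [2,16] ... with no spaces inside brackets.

Answer: [0,1] [0,2] [0,4] [0,8] [0,16] [0,18] [0,18] [0,18] [0,18] [0,18]

Derivation:
Computing bounds per retry:
  i=0: D_i=min(1*2^0,18)=1, bounds=[0,1]
  i=1: D_i=min(1*2^1,18)=2, bounds=[0,2]
  i=2: D_i=min(1*2^2,18)=4, bounds=[0,4]
  i=3: D_i=min(1*2^3,18)=8, bounds=[0,8]
  i=4: D_i=min(1*2^4,18)=16, bounds=[0,16]
  i=5: D_i=min(1*2^5,18)=18, bounds=[0,18]
  i=6: D_i=min(1*2^6,18)=18, bounds=[0,18]
  i=7: D_i=min(1*2^7,18)=18, bounds=[0,18]
  i=8: D_i=min(1*2^8,18)=18, bounds=[0,18]
  i=9: D_i=min(1*2^9,18)=18, bounds=[0,18]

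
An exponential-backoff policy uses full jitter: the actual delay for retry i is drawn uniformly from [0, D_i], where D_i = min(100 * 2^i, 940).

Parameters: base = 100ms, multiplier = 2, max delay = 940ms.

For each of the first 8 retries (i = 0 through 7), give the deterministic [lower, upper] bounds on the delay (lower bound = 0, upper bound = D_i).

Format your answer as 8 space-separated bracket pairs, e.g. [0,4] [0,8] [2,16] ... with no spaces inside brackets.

Computing bounds per retry:
  i=0: D_i=min(100*2^0,940)=100, bounds=[0,100]
  i=1: D_i=min(100*2^1,940)=200, bounds=[0,200]
  i=2: D_i=min(100*2^2,940)=400, bounds=[0,400]
  i=3: D_i=min(100*2^3,940)=800, bounds=[0,800]
  i=4: D_i=min(100*2^4,940)=940, bounds=[0,940]
  i=5: D_i=min(100*2^5,940)=940, bounds=[0,940]
  i=6: D_i=min(100*2^6,940)=940, bounds=[0,940]
  i=7: D_i=min(100*2^7,940)=940, bounds=[0,940]

Answer: [0,100] [0,200] [0,400] [0,800] [0,940] [0,940] [0,940] [0,940]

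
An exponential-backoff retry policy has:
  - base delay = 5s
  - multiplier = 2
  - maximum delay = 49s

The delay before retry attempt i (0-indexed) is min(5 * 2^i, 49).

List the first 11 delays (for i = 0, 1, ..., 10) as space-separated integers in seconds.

Answer: 5 10 20 40 49 49 49 49 49 49 49

Derivation:
Computing each delay:
  i=0: min(5*2^0, 49) = 5
  i=1: min(5*2^1, 49) = 10
  i=2: min(5*2^2, 49) = 20
  i=3: min(5*2^3, 49) = 40
  i=4: min(5*2^4, 49) = 49
  i=5: min(5*2^5, 49) = 49
  i=6: min(5*2^6, 49) = 49
  i=7: min(5*2^7, 49) = 49
  i=8: min(5*2^8, 49) = 49
  i=9: min(5*2^9, 49) = 49
  i=10: min(5*2^10, 49) = 49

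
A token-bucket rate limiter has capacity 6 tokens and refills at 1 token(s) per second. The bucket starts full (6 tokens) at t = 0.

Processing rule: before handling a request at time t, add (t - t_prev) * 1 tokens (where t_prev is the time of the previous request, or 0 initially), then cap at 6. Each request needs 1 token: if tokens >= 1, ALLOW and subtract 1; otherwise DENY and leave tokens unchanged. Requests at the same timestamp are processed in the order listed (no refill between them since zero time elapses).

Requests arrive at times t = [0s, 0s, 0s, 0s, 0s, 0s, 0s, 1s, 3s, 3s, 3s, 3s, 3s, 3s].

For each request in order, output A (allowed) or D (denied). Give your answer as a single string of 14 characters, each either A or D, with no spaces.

Simulating step by step:
  req#1 t=0s: ALLOW
  req#2 t=0s: ALLOW
  req#3 t=0s: ALLOW
  req#4 t=0s: ALLOW
  req#5 t=0s: ALLOW
  req#6 t=0s: ALLOW
  req#7 t=0s: DENY
  req#8 t=1s: ALLOW
  req#9 t=3s: ALLOW
  req#10 t=3s: ALLOW
  req#11 t=3s: DENY
  req#12 t=3s: DENY
  req#13 t=3s: DENY
  req#14 t=3s: DENY

Answer: AAAAAADAAADDDD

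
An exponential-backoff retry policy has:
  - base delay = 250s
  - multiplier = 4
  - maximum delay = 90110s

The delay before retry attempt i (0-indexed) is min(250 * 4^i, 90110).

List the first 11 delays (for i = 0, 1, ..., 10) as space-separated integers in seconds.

Answer: 250 1000 4000 16000 64000 90110 90110 90110 90110 90110 90110

Derivation:
Computing each delay:
  i=0: min(250*4^0, 90110) = 250
  i=1: min(250*4^1, 90110) = 1000
  i=2: min(250*4^2, 90110) = 4000
  i=3: min(250*4^3, 90110) = 16000
  i=4: min(250*4^4, 90110) = 64000
  i=5: min(250*4^5, 90110) = 90110
  i=6: min(250*4^6, 90110) = 90110
  i=7: min(250*4^7, 90110) = 90110
  i=8: min(250*4^8, 90110) = 90110
  i=9: min(250*4^9, 90110) = 90110
  i=10: min(250*4^10, 90110) = 90110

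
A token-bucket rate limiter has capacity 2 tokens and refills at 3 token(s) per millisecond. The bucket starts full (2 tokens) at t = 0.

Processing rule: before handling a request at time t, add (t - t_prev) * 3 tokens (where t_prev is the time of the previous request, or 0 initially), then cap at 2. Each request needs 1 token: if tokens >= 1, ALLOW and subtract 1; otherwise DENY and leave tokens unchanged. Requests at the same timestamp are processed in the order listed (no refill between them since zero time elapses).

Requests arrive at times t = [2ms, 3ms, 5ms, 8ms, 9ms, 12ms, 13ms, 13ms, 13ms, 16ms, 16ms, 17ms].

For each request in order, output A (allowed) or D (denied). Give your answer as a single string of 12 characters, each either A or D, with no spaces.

Simulating step by step:
  req#1 t=2ms: ALLOW
  req#2 t=3ms: ALLOW
  req#3 t=5ms: ALLOW
  req#4 t=8ms: ALLOW
  req#5 t=9ms: ALLOW
  req#6 t=12ms: ALLOW
  req#7 t=13ms: ALLOW
  req#8 t=13ms: ALLOW
  req#9 t=13ms: DENY
  req#10 t=16ms: ALLOW
  req#11 t=16ms: ALLOW
  req#12 t=17ms: ALLOW

Answer: AAAAAAAADAAA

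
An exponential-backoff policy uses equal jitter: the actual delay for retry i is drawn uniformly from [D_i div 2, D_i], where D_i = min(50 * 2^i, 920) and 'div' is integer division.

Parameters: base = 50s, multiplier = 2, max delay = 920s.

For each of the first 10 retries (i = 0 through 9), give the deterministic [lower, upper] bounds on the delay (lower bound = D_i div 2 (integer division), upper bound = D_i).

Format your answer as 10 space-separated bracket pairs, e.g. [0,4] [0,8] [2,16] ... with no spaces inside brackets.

Answer: [25,50] [50,100] [100,200] [200,400] [400,800] [460,920] [460,920] [460,920] [460,920] [460,920]

Derivation:
Computing bounds per retry:
  i=0: D_i=min(50*2^0,920)=50, bounds=[25,50]
  i=1: D_i=min(50*2^1,920)=100, bounds=[50,100]
  i=2: D_i=min(50*2^2,920)=200, bounds=[100,200]
  i=3: D_i=min(50*2^3,920)=400, bounds=[200,400]
  i=4: D_i=min(50*2^4,920)=800, bounds=[400,800]
  i=5: D_i=min(50*2^5,920)=920, bounds=[460,920]
  i=6: D_i=min(50*2^6,920)=920, bounds=[460,920]
  i=7: D_i=min(50*2^7,920)=920, bounds=[460,920]
  i=8: D_i=min(50*2^8,920)=920, bounds=[460,920]
  i=9: D_i=min(50*2^9,920)=920, bounds=[460,920]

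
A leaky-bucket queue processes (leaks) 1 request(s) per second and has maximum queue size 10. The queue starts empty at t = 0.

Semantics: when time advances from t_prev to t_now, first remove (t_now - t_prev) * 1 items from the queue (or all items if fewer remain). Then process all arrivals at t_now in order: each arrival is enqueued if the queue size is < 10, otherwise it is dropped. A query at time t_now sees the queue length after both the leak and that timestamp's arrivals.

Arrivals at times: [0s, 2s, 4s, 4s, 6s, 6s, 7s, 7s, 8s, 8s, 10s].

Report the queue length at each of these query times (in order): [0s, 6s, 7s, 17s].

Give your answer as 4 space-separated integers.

Queue lengths at query times:
  query t=0s: backlog = 1
  query t=6s: backlog = 2
  query t=7s: backlog = 3
  query t=17s: backlog = 0

Answer: 1 2 3 0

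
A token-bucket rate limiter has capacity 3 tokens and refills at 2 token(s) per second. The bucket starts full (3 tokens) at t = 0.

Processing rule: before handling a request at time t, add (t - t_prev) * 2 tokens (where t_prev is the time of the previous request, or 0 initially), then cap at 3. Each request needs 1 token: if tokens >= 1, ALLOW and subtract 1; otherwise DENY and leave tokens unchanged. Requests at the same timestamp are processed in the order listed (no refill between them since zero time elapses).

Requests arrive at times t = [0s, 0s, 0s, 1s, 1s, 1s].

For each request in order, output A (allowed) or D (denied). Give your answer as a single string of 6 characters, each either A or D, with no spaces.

Simulating step by step:
  req#1 t=0s: ALLOW
  req#2 t=0s: ALLOW
  req#3 t=0s: ALLOW
  req#4 t=1s: ALLOW
  req#5 t=1s: ALLOW
  req#6 t=1s: DENY

Answer: AAAAAD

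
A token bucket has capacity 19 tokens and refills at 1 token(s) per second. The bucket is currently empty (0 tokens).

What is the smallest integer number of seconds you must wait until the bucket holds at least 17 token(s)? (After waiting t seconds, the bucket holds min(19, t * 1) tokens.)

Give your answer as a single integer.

Answer: 17

Derivation:
Need t * 1 >= 17, so t >= 17/1.
Smallest integer t = ceil(17/1) = 17.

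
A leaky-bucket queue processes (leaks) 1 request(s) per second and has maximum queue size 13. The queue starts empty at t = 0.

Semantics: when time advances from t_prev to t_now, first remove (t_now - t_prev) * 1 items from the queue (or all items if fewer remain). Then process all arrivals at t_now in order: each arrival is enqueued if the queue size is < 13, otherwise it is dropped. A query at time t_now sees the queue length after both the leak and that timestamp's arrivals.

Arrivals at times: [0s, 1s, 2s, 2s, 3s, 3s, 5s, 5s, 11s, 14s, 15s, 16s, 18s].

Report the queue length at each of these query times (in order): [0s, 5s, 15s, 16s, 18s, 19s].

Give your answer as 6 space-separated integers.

Answer: 1 3 1 1 1 0

Derivation:
Queue lengths at query times:
  query t=0s: backlog = 1
  query t=5s: backlog = 3
  query t=15s: backlog = 1
  query t=16s: backlog = 1
  query t=18s: backlog = 1
  query t=19s: backlog = 0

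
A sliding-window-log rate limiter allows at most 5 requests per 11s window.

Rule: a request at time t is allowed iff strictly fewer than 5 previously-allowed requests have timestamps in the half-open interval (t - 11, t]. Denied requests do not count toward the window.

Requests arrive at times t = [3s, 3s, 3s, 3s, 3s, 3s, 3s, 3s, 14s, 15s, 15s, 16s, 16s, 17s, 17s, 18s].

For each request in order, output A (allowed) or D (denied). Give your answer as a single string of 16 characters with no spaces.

Answer: AAAAADDDAAAAADDD

Derivation:
Tracking allowed requests in the window:
  req#1 t=3s: ALLOW
  req#2 t=3s: ALLOW
  req#3 t=3s: ALLOW
  req#4 t=3s: ALLOW
  req#5 t=3s: ALLOW
  req#6 t=3s: DENY
  req#7 t=3s: DENY
  req#8 t=3s: DENY
  req#9 t=14s: ALLOW
  req#10 t=15s: ALLOW
  req#11 t=15s: ALLOW
  req#12 t=16s: ALLOW
  req#13 t=16s: ALLOW
  req#14 t=17s: DENY
  req#15 t=17s: DENY
  req#16 t=18s: DENY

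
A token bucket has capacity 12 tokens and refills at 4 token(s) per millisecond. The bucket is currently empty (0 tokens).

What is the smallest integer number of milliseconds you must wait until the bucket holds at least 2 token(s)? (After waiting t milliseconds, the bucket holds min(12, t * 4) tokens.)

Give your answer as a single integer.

Answer: 1

Derivation:
Need t * 4 >= 2, so t >= 2/4.
Smallest integer t = ceil(2/4) = 1.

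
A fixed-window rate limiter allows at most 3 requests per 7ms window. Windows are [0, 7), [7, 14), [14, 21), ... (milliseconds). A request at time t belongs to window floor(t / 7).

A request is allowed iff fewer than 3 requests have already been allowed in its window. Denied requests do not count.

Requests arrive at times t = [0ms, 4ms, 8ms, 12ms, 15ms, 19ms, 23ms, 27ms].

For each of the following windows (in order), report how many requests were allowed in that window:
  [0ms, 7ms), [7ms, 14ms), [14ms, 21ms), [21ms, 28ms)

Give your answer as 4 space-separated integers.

Answer: 2 2 2 2

Derivation:
Processing requests:
  req#1 t=0ms (window 0): ALLOW
  req#2 t=4ms (window 0): ALLOW
  req#3 t=8ms (window 1): ALLOW
  req#4 t=12ms (window 1): ALLOW
  req#5 t=15ms (window 2): ALLOW
  req#6 t=19ms (window 2): ALLOW
  req#7 t=23ms (window 3): ALLOW
  req#8 t=27ms (window 3): ALLOW

Allowed counts by window: 2 2 2 2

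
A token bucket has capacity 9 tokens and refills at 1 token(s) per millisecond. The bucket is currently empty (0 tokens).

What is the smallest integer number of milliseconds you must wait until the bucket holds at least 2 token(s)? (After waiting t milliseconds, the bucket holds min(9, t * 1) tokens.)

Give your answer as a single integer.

Need t * 1 >= 2, so t >= 2/1.
Smallest integer t = ceil(2/1) = 2.

Answer: 2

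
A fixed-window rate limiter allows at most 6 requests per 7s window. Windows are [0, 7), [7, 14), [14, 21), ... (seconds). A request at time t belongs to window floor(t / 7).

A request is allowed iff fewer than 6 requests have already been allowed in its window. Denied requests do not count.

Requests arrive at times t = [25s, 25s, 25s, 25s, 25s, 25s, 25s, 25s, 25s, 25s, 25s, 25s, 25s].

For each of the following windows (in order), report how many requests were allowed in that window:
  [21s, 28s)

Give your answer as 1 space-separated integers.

Answer: 6

Derivation:
Processing requests:
  req#1 t=25s (window 3): ALLOW
  req#2 t=25s (window 3): ALLOW
  req#3 t=25s (window 3): ALLOW
  req#4 t=25s (window 3): ALLOW
  req#5 t=25s (window 3): ALLOW
  req#6 t=25s (window 3): ALLOW
  req#7 t=25s (window 3): DENY
  req#8 t=25s (window 3): DENY
  req#9 t=25s (window 3): DENY
  req#10 t=25s (window 3): DENY
  req#11 t=25s (window 3): DENY
  req#12 t=25s (window 3): DENY
  req#13 t=25s (window 3): DENY

Allowed counts by window: 6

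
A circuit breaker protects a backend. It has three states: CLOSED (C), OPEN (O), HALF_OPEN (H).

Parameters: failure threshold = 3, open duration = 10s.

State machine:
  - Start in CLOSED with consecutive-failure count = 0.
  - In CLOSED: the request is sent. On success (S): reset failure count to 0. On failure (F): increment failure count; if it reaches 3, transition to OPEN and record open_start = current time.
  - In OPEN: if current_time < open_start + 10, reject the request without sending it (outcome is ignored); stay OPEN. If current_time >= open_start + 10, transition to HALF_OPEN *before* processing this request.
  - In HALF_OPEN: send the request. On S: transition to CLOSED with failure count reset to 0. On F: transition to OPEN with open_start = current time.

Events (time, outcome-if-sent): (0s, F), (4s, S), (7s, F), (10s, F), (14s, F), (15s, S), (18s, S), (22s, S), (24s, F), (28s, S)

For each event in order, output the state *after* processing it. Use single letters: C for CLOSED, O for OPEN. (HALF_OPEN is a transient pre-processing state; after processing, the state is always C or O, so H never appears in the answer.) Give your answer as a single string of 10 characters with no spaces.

State after each event:
  event#1 t=0s outcome=F: state=CLOSED
  event#2 t=4s outcome=S: state=CLOSED
  event#3 t=7s outcome=F: state=CLOSED
  event#4 t=10s outcome=F: state=CLOSED
  event#5 t=14s outcome=F: state=OPEN
  event#6 t=15s outcome=S: state=OPEN
  event#7 t=18s outcome=S: state=OPEN
  event#8 t=22s outcome=S: state=OPEN
  event#9 t=24s outcome=F: state=OPEN
  event#10 t=28s outcome=S: state=OPEN

Answer: CCCCOOOOOO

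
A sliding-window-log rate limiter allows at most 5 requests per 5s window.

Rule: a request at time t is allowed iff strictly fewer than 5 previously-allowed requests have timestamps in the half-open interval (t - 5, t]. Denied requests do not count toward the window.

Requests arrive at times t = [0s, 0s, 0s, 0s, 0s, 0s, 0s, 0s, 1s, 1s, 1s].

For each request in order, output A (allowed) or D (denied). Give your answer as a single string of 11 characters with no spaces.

Tracking allowed requests in the window:
  req#1 t=0s: ALLOW
  req#2 t=0s: ALLOW
  req#3 t=0s: ALLOW
  req#4 t=0s: ALLOW
  req#5 t=0s: ALLOW
  req#6 t=0s: DENY
  req#7 t=0s: DENY
  req#8 t=0s: DENY
  req#9 t=1s: DENY
  req#10 t=1s: DENY
  req#11 t=1s: DENY

Answer: AAAAADDDDDD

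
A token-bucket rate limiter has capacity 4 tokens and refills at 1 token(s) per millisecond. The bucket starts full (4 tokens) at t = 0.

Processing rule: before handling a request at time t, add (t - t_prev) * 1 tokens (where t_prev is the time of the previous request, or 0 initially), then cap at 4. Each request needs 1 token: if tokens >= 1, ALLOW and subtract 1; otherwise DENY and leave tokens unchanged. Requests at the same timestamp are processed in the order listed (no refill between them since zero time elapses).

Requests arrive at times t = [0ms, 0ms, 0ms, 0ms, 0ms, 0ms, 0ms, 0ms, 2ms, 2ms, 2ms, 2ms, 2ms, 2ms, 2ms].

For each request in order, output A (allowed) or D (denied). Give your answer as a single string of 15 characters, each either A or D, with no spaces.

Simulating step by step:
  req#1 t=0ms: ALLOW
  req#2 t=0ms: ALLOW
  req#3 t=0ms: ALLOW
  req#4 t=0ms: ALLOW
  req#5 t=0ms: DENY
  req#6 t=0ms: DENY
  req#7 t=0ms: DENY
  req#8 t=0ms: DENY
  req#9 t=2ms: ALLOW
  req#10 t=2ms: ALLOW
  req#11 t=2ms: DENY
  req#12 t=2ms: DENY
  req#13 t=2ms: DENY
  req#14 t=2ms: DENY
  req#15 t=2ms: DENY

Answer: AAAADDDDAADDDDD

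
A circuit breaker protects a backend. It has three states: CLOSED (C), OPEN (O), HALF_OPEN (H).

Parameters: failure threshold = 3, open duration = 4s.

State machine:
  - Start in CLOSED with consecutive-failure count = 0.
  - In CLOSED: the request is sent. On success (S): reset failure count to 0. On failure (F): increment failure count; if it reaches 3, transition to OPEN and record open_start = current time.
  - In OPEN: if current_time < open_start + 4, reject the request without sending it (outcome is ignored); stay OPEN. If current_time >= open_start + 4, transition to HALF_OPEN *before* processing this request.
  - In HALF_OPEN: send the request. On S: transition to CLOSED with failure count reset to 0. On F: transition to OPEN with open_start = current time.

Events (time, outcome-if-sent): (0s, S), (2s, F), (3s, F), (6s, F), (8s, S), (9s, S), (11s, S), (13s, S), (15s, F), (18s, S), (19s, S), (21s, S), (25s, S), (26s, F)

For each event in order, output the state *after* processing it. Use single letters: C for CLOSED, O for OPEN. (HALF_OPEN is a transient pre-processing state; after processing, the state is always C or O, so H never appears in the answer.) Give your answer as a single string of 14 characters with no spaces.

Answer: CCCOOOCCCCCCCC

Derivation:
State after each event:
  event#1 t=0s outcome=S: state=CLOSED
  event#2 t=2s outcome=F: state=CLOSED
  event#3 t=3s outcome=F: state=CLOSED
  event#4 t=6s outcome=F: state=OPEN
  event#5 t=8s outcome=S: state=OPEN
  event#6 t=9s outcome=S: state=OPEN
  event#7 t=11s outcome=S: state=CLOSED
  event#8 t=13s outcome=S: state=CLOSED
  event#9 t=15s outcome=F: state=CLOSED
  event#10 t=18s outcome=S: state=CLOSED
  event#11 t=19s outcome=S: state=CLOSED
  event#12 t=21s outcome=S: state=CLOSED
  event#13 t=25s outcome=S: state=CLOSED
  event#14 t=26s outcome=F: state=CLOSED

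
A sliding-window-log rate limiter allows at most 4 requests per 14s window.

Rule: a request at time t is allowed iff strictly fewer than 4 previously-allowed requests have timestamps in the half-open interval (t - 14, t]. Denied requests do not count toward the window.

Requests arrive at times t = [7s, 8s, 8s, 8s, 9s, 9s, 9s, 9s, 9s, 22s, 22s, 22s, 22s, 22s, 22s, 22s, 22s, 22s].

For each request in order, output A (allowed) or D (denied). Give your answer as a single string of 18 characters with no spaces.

Answer: AAAADDDDDAAAADDDDD

Derivation:
Tracking allowed requests in the window:
  req#1 t=7s: ALLOW
  req#2 t=8s: ALLOW
  req#3 t=8s: ALLOW
  req#4 t=8s: ALLOW
  req#5 t=9s: DENY
  req#6 t=9s: DENY
  req#7 t=9s: DENY
  req#8 t=9s: DENY
  req#9 t=9s: DENY
  req#10 t=22s: ALLOW
  req#11 t=22s: ALLOW
  req#12 t=22s: ALLOW
  req#13 t=22s: ALLOW
  req#14 t=22s: DENY
  req#15 t=22s: DENY
  req#16 t=22s: DENY
  req#17 t=22s: DENY
  req#18 t=22s: DENY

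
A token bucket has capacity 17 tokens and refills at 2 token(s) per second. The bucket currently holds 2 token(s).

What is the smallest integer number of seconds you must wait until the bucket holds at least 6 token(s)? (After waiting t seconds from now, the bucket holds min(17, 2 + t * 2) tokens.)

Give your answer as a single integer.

Answer: 2

Derivation:
Need 2 + t * 2 >= 6, so t >= 4/2.
Smallest integer t = ceil(4/2) = 2.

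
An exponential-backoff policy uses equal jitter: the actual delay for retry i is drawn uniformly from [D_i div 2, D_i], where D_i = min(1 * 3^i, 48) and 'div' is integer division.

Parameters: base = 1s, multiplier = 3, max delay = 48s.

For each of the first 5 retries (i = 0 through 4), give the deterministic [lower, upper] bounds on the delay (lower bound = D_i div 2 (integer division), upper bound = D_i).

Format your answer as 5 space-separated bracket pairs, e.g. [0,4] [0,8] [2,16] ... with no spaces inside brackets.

Computing bounds per retry:
  i=0: D_i=min(1*3^0,48)=1, bounds=[0,1]
  i=1: D_i=min(1*3^1,48)=3, bounds=[1,3]
  i=2: D_i=min(1*3^2,48)=9, bounds=[4,9]
  i=3: D_i=min(1*3^3,48)=27, bounds=[13,27]
  i=4: D_i=min(1*3^4,48)=48, bounds=[24,48]

Answer: [0,1] [1,3] [4,9] [13,27] [24,48]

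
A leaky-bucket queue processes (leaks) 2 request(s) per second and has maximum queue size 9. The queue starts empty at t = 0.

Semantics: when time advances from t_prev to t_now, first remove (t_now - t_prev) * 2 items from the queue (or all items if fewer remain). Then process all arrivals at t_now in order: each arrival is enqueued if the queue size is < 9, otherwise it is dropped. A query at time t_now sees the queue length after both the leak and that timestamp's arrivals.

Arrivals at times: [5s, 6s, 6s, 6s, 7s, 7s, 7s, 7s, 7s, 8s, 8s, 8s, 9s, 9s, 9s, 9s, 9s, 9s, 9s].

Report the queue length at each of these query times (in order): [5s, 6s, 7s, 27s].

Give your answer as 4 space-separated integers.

Queue lengths at query times:
  query t=5s: backlog = 1
  query t=6s: backlog = 3
  query t=7s: backlog = 6
  query t=27s: backlog = 0

Answer: 1 3 6 0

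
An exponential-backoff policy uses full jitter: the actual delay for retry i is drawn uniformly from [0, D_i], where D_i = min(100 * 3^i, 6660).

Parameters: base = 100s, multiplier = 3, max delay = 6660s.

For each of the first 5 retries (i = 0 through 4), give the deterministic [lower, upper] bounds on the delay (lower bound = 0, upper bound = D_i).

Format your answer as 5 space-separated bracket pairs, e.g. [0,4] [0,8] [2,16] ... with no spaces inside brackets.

Computing bounds per retry:
  i=0: D_i=min(100*3^0,6660)=100, bounds=[0,100]
  i=1: D_i=min(100*3^1,6660)=300, bounds=[0,300]
  i=2: D_i=min(100*3^2,6660)=900, bounds=[0,900]
  i=3: D_i=min(100*3^3,6660)=2700, bounds=[0,2700]
  i=4: D_i=min(100*3^4,6660)=6660, bounds=[0,6660]

Answer: [0,100] [0,300] [0,900] [0,2700] [0,6660]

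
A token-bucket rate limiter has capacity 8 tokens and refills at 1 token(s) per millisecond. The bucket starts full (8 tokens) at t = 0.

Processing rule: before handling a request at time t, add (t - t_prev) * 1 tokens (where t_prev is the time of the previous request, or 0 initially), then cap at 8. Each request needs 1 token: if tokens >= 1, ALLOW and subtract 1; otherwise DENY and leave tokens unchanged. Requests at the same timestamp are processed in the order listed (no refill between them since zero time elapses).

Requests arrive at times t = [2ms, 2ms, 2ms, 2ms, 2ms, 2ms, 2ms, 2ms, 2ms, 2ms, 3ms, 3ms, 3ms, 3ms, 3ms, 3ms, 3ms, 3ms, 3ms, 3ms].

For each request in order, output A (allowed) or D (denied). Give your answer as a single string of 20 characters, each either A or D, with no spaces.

Answer: AAAAAAAADDADDDDDDDDD

Derivation:
Simulating step by step:
  req#1 t=2ms: ALLOW
  req#2 t=2ms: ALLOW
  req#3 t=2ms: ALLOW
  req#4 t=2ms: ALLOW
  req#5 t=2ms: ALLOW
  req#6 t=2ms: ALLOW
  req#7 t=2ms: ALLOW
  req#8 t=2ms: ALLOW
  req#9 t=2ms: DENY
  req#10 t=2ms: DENY
  req#11 t=3ms: ALLOW
  req#12 t=3ms: DENY
  req#13 t=3ms: DENY
  req#14 t=3ms: DENY
  req#15 t=3ms: DENY
  req#16 t=3ms: DENY
  req#17 t=3ms: DENY
  req#18 t=3ms: DENY
  req#19 t=3ms: DENY
  req#20 t=3ms: DENY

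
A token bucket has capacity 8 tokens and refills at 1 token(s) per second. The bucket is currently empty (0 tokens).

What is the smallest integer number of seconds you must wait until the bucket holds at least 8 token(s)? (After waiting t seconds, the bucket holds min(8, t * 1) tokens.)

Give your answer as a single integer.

Need t * 1 >= 8, so t >= 8/1.
Smallest integer t = ceil(8/1) = 8.

Answer: 8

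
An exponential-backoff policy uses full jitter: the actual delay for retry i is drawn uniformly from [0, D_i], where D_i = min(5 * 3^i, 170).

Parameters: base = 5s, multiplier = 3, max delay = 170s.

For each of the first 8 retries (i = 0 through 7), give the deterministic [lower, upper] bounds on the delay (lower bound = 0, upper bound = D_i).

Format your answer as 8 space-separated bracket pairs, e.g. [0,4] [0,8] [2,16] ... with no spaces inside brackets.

Computing bounds per retry:
  i=0: D_i=min(5*3^0,170)=5, bounds=[0,5]
  i=1: D_i=min(5*3^1,170)=15, bounds=[0,15]
  i=2: D_i=min(5*3^2,170)=45, bounds=[0,45]
  i=3: D_i=min(5*3^3,170)=135, bounds=[0,135]
  i=4: D_i=min(5*3^4,170)=170, bounds=[0,170]
  i=5: D_i=min(5*3^5,170)=170, bounds=[0,170]
  i=6: D_i=min(5*3^6,170)=170, bounds=[0,170]
  i=7: D_i=min(5*3^7,170)=170, bounds=[0,170]

Answer: [0,5] [0,15] [0,45] [0,135] [0,170] [0,170] [0,170] [0,170]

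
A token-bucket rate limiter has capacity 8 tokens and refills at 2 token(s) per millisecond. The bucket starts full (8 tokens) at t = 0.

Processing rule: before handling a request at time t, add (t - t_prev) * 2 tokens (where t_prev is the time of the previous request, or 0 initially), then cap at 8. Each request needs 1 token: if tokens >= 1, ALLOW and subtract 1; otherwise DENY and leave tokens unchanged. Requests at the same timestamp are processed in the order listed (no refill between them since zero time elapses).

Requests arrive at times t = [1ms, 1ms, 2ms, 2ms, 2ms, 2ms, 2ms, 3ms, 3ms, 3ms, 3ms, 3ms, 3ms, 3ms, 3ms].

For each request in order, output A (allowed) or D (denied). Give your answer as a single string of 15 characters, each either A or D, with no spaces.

Simulating step by step:
  req#1 t=1ms: ALLOW
  req#2 t=1ms: ALLOW
  req#3 t=2ms: ALLOW
  req#4 t=2ms: ALLOW
  req#5 t=2ms: ALLOW
  req#6 t=2ms: ALLOW
  req#7 t=2ms: ALLOW
  req#8 t=3ms: ALLOW
  req#9 t=3ms: ALLOW
  req#10 t=3ms: ALLOW
  req#11 t=3ms: ALLOW
  req#12 t=3ms: ALLOW
  req#13 t=3ms: DENY
  req#14 t=3ms: DENY
  req#15 t=3ms: DENY

Answer: AAAAAAAAAAAADDD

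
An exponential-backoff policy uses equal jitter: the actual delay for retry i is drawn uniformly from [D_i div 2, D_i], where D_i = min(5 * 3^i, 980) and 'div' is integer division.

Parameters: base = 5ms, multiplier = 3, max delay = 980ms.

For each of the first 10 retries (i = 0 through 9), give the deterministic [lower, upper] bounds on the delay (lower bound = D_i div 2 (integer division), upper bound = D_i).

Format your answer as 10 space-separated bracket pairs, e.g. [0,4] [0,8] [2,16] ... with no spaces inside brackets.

Computing bounds per retry:
  i=0: D_i=min(5*3^0,980)=5, bounds=[2,5]
  i=1: D_i=min(5*3^1,980)=15, bounds=[7,15]
  i=2: D_i=min(5*3^2,980)=45, bounds=[22,45]
  i=3: D_i=min(5*3^3,980)=135, bounds=[67,135]
  i=4: D_i=min(5*3^4,980)=405, bounds=[202,405]
  i=5: D_i=min(5*3^5,980)=980, bounds=[490,980]
  i=6: D_i=min(5*3^6,980)=980, bounds=[490,980]
  i=7: D_i=min(5*3^7,980)=980, bounds=[490,980]
  i=8: D_i=min(5*3^8,980)=980, bounds=[490,980]
  i=9: D_i=min(5*3^9,980)=980, bounds=[490,980]

Answer: [2,5] [7,15] [22,45] [67,135] [202,405] [490,980] [490,980] [490,980] [490,980] [490,980]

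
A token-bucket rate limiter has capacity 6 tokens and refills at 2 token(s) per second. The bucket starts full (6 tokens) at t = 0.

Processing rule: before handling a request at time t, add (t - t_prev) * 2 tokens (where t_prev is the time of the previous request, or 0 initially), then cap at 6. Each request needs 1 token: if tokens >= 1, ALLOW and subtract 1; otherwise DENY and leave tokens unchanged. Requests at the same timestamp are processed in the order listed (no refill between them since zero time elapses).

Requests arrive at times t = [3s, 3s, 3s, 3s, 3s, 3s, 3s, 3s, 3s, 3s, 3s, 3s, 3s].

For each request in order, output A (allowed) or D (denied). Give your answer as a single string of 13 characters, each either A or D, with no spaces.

Simulating step by step:
  req#1 t=3s: ALLOW
  req#2 t=3s: ALLOW
  req#3 t=3s: ALLOW
  req#4 t=3s: ALLOW
  req#5 t=3s: ALLOW
  req#6 t=3s: ALLOW
  req#7 t=3s: DENY
  req#8 t=3s: DENY
  req#9 t=3s: DENY
  req#10 t=3s: DENY
  req#11 t=3s: DENY
  req#12 t=3s: DENY
  req#13 t=3s: DENY

Answer: AAAAAADDDDDDD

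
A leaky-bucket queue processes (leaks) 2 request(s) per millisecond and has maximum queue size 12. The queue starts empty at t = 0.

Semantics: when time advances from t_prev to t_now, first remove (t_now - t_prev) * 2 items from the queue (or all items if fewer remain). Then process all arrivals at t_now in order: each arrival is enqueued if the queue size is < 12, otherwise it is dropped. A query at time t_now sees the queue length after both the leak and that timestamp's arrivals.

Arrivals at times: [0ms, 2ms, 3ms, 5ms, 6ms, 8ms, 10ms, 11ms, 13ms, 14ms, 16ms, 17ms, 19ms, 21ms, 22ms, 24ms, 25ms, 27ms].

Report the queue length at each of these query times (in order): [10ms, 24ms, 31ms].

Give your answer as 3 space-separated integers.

Answer: 1 1 0

Derivation:
Queue lengths at query times:
  query t=10ms: backlog = 1
  query t=24ms: backlog = 1
  query t=31ms: backlog = 0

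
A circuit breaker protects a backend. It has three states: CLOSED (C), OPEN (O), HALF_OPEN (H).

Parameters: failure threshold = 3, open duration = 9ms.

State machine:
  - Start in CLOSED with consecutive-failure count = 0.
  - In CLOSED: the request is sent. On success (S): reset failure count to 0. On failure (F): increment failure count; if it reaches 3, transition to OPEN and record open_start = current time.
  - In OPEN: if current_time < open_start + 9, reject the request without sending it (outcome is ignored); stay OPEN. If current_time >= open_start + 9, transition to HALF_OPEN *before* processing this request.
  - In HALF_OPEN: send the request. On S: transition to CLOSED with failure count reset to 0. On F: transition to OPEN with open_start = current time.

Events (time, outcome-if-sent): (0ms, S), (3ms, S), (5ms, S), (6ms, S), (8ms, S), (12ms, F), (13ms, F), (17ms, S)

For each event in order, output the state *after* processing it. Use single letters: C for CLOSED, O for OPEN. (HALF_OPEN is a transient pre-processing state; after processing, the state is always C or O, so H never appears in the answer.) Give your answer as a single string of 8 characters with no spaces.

State after each event:
  event#1 t=0ms outcome=S: state=CLOSED
  event#2 t=3ms outcome=S: state=CLOSED
  event#3 t=5ms outcome=S: state=CLOSED
  event#4 t=6ms outcome=S: state=CLOSED
  event#5 t=8ms outcome=S: state=CLOSED
  event#6 t=12ms outcome=F: state=CLOSED
  event#7 t=13ms outcome=F: state=CLOSED
  event#8 t=17ms outcome=S: state=CLOSED

Answer: CCCCCCCC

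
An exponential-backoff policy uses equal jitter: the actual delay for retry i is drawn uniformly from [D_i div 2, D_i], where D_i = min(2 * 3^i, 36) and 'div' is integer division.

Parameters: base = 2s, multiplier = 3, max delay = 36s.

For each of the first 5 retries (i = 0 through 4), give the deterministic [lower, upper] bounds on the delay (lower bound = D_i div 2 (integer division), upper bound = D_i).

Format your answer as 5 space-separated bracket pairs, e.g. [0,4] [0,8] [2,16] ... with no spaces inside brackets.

Answer: [1,2] [3,6] [9,18] [18,36] [18,36]

Derivation:
Computing bounds per retry:
  i=0: D_i=min(2*3^0,36)=2, bounds=[1,2]
  i=1: D_i=min(2*3^1,36)=6, bounds=[3,6]
  i=2: D_i=min(2*3^2,36)=18, bounds=[9,18]
  i=3: D_i=min(2*3^3,36)=36, bounds=[18,36]
  i=4: D_i=min(2*3^4,36)=36, bounds=[18,36]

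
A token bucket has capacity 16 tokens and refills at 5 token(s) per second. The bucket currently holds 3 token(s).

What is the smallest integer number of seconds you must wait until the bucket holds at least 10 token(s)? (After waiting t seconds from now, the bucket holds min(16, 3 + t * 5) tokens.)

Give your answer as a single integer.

Answer: 2

Derivation:
Need 3 + t * 5 >= 10, so t >= 7/5.
Smallest integer t = ceil(7/5) = 2.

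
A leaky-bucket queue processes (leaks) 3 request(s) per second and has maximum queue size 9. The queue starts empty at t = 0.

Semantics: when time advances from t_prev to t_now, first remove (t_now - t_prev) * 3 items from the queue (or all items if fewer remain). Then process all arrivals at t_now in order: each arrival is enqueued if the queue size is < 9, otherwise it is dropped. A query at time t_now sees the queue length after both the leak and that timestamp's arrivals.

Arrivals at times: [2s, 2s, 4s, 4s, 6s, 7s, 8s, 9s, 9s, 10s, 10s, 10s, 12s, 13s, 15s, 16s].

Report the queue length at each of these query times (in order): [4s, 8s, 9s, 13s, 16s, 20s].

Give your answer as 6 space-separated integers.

Queue lengths at query times:
  query t=4s: backlog = 2
  query t=8s: backlog = 1
  query t=9s: backlog = 2
  query t=13s: backlog = 1
  query t=16s: backlog = 1
  query t=20s: backlog = 0

Answer: 2 1 2 1 1 0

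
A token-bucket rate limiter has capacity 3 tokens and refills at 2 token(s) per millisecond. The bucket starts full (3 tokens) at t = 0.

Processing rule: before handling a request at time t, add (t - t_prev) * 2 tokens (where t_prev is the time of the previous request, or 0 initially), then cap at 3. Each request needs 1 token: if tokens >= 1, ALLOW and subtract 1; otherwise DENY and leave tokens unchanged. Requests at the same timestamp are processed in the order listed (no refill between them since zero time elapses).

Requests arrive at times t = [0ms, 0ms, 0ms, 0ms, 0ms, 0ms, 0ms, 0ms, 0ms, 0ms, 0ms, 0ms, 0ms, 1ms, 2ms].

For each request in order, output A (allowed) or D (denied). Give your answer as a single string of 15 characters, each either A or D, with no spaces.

Simulating step by step:
  req#1 t=0ms: ALLOW
  req#2 t=0ms: ALLOW
  req#3 t=0ms: ALLOW
  req#4 t=0ms: DENY
  req#5 t=0ms: DENY
  req#6 t=0ms: DENY
  req#7 t=0ms: DENY
  req#8 t=0ms: DENY
  req#9 t=0ms: DENY
  req#10 t=0ms: DENY
  req#11 t=0ms: DENY
  req#12 t=0ms: DENY
  req#13 t=0ms: DENY
  req#14 t=1ms: ALLOW
  req#15 t=2ms: ALLOW

Answer: AAADDDDDDDDDDAA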